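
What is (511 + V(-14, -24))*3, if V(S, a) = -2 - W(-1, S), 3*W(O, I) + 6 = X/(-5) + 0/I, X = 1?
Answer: 7666/5 ≈ 1533.2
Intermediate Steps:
W(O, I) = -31/15 (W(O, I) = -2 + (1/(-5) + 0/I)/3 = -2 + (1*(-⅕) + 0)/3 = -2 + (-⅕ + 0)/3 = -2 + (⅓)*(-⅕) = -2 - 1/15 = -31/15)
V(S, a) = 1/15 (V(S, a) = -2 - 1*(-31/15) = -2 + 31/15 = 1/15)
(511 + V(-14, -24))*3 = (511 + 1/15)*3 = (7666/15)*3 = 7666/5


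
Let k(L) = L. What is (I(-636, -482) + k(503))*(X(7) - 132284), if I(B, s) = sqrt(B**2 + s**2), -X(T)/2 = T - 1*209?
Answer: -66335640 - 263760*sqrt(159205) ≈ -1.7158e+8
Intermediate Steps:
X(T) = 418 - 2*T (X(T) = -2*(T - 1*209) = -2*(T - 209) = -2*(-209 + T) = 418 - 2*T)
(I(-636, -482) + k(503))*(X(7) - 132284) = (sqrt((-636)**2 + (-482)**2) + 503)*((418 - 2*7) - 132284) = (sqrt(404496 + 232324) + 503)*((418 - 14) - 132284) = (sqrt(636820) + 503)*(404 - 132284) = (2*sqrt(159205) + 503)*(-131880) = (503 + 2*sqrt(159205))*(-131880) = -66335640 - 263760*sqrt(159205)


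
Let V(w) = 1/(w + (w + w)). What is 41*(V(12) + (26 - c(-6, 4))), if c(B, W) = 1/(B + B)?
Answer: 9635/9 ≈ 1070.6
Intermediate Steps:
c(B, W) = 1/(2*B)
V(w) = 1/(3*w) (V(w) = 1/(w + 2*w) = 1/(3*w))
41*(V(12) + (26 - c(-6, 4))) = 41*((⅓)/12 + (26 - 1/(2*(-6)))) = 41*((⅓)*(1/12) + (26 - (-1)/(2*6))) = 41*(1/36 + (26 - 1*(-1/12))) = 41*(1/36 + (26 + 1/12)) = 41*(1/36 + 313/12) = 41*(235/9) = 9635/9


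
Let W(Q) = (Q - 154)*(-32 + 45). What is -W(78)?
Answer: 988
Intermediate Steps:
W(Q) = -2002 + 13*Q (W(Q) = (-154 + Q)*13 = -2002 + 13*Q)
-W(78) = -(-2002 + 13*78) = -(-2002 + 1014) = -1*(-988) = 988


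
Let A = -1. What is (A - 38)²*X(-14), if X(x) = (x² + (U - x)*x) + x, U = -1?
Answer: 0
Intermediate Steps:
X(x) = x + x² + x*(-1 - x) (X(x) = (x² + (-1 - x)*x) + x = (x² + x*(-1 - x)) + x = x + x² + x*(-1 - x))
(A - 38)²*X(-14) = (-1 - 38)²*0 = (-39)²*0 = 1521*0 = 0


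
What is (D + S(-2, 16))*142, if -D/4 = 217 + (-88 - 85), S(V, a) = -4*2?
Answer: -26128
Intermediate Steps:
S(V, a) = -8
D = -176 (D = -4*(217 + (-88 - 85)) = -4*(217 - 173) = -4*44 = -176)
(D + S(-2, 16))*142 = (-176 - 8)*142 = -184*142 = -26128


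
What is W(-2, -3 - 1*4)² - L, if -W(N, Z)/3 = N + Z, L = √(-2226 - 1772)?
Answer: 729 - I*√3998 ≈ 729.0 - 63.23*I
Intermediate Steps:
L = I*√3998 (L = √(-3998) = I*√3998 ≈ 63.23*I)
W(N, Z) = -3*N - 3*Z (W(N, Z) = -3*(N + Z) = -3*N - 3*Z)
W(-2, -3 - 1*4)² - L = (-3*(-2) - 3*(-3 - 1*4))² - I*√3998 = (6 - 3*(-3 - 4))² - I*√3998 = (6 - 3*(-7))² - I*√3998 = (6 + 21)² - I*√3998 = 27² - I*√3998 = 729 - I*√3998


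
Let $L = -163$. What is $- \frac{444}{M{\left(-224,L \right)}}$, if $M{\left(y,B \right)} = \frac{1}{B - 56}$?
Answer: $97236$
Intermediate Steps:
$M{\left(y,B \right)} = \frac{1}{-56 + B}$
$- \frac{444}{M{\left(-224,L \right)}} = - \frac{444}{\frac{1}{-56 - 163}} = - \frac{444}{\frac{1}{-219}} = - \frac{444}{- \frac{1}{219}} = \left(-444\right) \left(-219\right) = 97236$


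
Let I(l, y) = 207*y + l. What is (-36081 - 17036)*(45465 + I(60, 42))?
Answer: -2879950623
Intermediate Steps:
I(l, y) = l + 207*y
(-36081 - 17036)*(45465 + I(60, 42)) = (-36081 - 17036)*(45465 + (60 + 207*42)) = -53117*(45465 + (60 + 8694)) = -53117*(45465 + 8754) = -53117*54219 = -2879950623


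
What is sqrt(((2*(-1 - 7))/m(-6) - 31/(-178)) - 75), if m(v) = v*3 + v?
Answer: 199*I*sqrt(534)/534 ≈ 8.6116*I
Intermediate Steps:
m(v) = 4*v (m(v) = 3*v + v = 4*v)
sqrt(((2*(-1 - 7))/m(-6) - 31/(-178)) - 75) = sqrt(((2*(-1 - 7))/((4*(-6))) - 31/(-178)) - 75) = sqrt(((2*(-8))/(-24) - 31*(-1/178)) - 75) = sqrt((-16*(-1/24) + 31/178) - 75) = sqrt((2/3 + 31/178) - 75) = sqrt(449/534 - 75) = sqrt(-39601/534) = 199*I*sqrt(534)/534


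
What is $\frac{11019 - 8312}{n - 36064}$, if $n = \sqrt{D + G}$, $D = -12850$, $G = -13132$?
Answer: $- \frac{48812624}{650319039} - \frac{2707 i \sqrt{25982}}{1300638078} \approx -0.07506 - 0.00033548 i$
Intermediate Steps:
$n = i \sqrt{25982}$ ($n = \sqrt{-12850 - 13132} = \sqrt{-25982} = i \sqrt{25982} \approx 161.19 i$)
$\frac{11019 - 8312}{n - 36064} = \frac{11019 - 8312}{i \sqrt{25982} - 36064} = \frac{2707}{-36064 + i \sqrt{25982}}$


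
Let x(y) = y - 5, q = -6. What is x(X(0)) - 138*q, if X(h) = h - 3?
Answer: 820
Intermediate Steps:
X(h) = -3 + h
x(y) = -5 + y
x(X(0)) - 138*q = (-5 + (-3 + 0)) - 138*(-6) = (-5 - 3) + 828 = -8 + 828 = 820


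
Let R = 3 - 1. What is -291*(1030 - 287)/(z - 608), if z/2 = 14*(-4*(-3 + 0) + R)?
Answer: 72071/72 ≈ 1001.0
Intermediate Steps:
R = 2
z = 392 (z = 2*(14*(-4*(-3 + 0) + 2)) = 2*(14*(-4*(-3) + 2)) = 2*(14*(12 + 2)) = 2*(14*14) = 2*196 = 392)
-291*(1030 - 287)/(z - 608) = -291*(1030 - 287)/(392 - 608) = -216213/(-216) = -216213*(-1)/216 = -291*(-743/216) = 72071/72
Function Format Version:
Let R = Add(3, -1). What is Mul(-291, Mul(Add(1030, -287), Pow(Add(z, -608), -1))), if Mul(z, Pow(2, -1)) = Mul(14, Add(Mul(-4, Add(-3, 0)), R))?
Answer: Rational(72071, 72) ≈ 1001.0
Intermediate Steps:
R = 2
z = 392 (z = Mul(2, Mul(14, Add(Mul(-4, Add(-3, 0)), 2))) = Mul(2, Mul(14, Add(Mul(-4, -3), 2))) = Mul(2, Mul(14, Add(12, 2))) = Mul(2, Mul(14, 14)) = Mul(2, 196) = 392)
Mul(-291, Mul(Add(1030, -287), Pow(Add(z, -608), -1))) = Mul(-291, Mul(Add(1030, -287), Pow(Add(392, -608), -1))) = Mul(-291, Mul(743, Pow(-216, -1))) = Mul(-291, Mul(743, Rational(-1, 216))) = Mul(-291, Rational(-743, 216)) = Rational(72071, 72)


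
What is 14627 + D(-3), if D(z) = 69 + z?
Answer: 14693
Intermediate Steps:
14627 + D(-3) = 14627 + (69 - 3) = 14627 + 66 = 14693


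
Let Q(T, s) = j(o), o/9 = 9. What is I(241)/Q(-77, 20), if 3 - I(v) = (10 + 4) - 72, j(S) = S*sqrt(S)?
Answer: 61/729 ≈ 0.083676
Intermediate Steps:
o = 81 (o = 9*9 = 81)
j(S) = S**(3/2)
I(v) = 61 (I(v) = 3 - ((10 + 4) - 72) = 3 - (14 - 72) = 3 - 1*(-58) = 3 + 58 = 61)
Q(T, s) = 729 (Q(T, s) = 81**(3/2) = 729)
I(241)/Q(-77, 20) = 61/729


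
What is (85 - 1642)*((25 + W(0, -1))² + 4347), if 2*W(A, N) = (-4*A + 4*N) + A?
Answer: -7591932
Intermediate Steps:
W(A, N) = 2*N - 3*A/2 (W(A, N) = ((-4*A + 4*N) + A)/2 = (-3*A + 4*N)/2 = 2*N - 3*A/2)
(85 - 1642)*((25 + W(0, -1))² + 4347) = (85 - 1642)*((25 + (2*(-1) - 3/2*0))² + 4347) = -1557*((25 + (-2 + 0))² + 4347) = -1557*((25 - 2)² + 4347) = -1557*(23² + 4347) = -1557*(529 + 4347) = -1557*4876 = -7591932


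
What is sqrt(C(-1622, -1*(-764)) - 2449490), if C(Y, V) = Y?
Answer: 2*I*sqrt(612778) ≈ 1565.6*I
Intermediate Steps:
sqrt(C(-1622, -1*(-764)) - 2449490) = sqrt(-1622 - 2449490) = sqrt(-2451112) = 2*I*sqrt(612778)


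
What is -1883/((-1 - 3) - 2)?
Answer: 1883/6 ≈ 313.83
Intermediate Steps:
-1883/((-1 - 3) - 2) = -1883/(-4 - 2) = -1883/(-6) = -1883*(-⅙) = 1883/6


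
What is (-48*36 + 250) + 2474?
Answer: 996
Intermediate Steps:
(-48*36 + 250) + 2474 = (-1728 + 250) + 2474 = -1478 + 2474 = 996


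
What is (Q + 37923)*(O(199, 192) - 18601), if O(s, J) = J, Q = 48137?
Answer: -1584278540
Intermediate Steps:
(Q + 37923)*(O(199, 192) - 18601) = (48137 + 37923)*(192 - 18601) = 86060*(-18409) = -1584278540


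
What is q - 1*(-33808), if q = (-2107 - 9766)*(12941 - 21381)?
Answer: 100241928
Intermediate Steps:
q = 100208120 (q = -11873*(-8440) = 100208120)
q - 1*(-33808) = 100208120 - 1*(-33808) = 100208120 + 33808 = 100241928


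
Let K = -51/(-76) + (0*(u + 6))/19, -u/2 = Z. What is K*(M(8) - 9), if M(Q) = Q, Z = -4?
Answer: -51/76 ≈ -0.67105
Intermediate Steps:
u = 8 (u = -2*(-4) = 8)
K = 51/76 (K = -51/(-76) + (0*(8 + 6))/19 = -51*(-1/76) + (0*14)*(1/19) = 51/76 + 0*(1/19) = 51/76 + 0 = 51/76 ≈ 0.67105)
K*(M(8) - 9) = 51*(8 - 9)/76 = (51/76)*(-1) = -51/76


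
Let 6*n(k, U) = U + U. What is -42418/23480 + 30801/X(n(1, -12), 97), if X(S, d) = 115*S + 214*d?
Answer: -11482757/39716420 ≈ -0.28912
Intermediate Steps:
n(k, U) = U/3 (n(k, U) = (U + U)/6 = (2*U)/6 = U/3)
-42418/23480 + 30801/X(n(1, -12), 97) = -42418/23480 + 30801/(115*((⅓)*(-12)) + 214*97) = -42418*1/23480 + 30801/(115*(-4) + 20758) = -21209/11740 + 30801/(-460 + 20758) = -21209/11740 + 30801/20298 = -21209/11740 + 30801*(1/20298) = -21209/11740 + 10267/6766 = -11482757/39716420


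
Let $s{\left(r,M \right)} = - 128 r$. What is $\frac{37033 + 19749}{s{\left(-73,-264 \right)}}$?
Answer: $\frac{28391}{4672} \approx 6.0768$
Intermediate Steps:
$\frac{37033 + 19749}{s{\left(-73,-264 \right)}} = \frac{37033 + 19749}{\left(-128\right) \left(-73\right)} = \frac{56782}{9344} = 56782 \cdot \frac{1}{9344} = \frac{28391}{4672}$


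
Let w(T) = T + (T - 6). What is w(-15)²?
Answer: 1296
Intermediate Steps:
w(T) = -6 + 2*T (w(T) = T + (-6 + T) = -6 + 2*T)
w(-15)² = (-6 + 2*(-15))² = (-6 - 30)² = (-36)² = 1296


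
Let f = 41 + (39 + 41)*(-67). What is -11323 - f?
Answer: -6004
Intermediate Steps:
f = -5319 (f = 41 + 80*(-67) = 41 - 5360 = -5319)
-11323 - f = -11323 - 1*(-5319) = -11323 + 5319 = -6004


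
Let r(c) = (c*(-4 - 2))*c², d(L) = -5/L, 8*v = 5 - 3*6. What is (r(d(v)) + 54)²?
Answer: 70416991044/4826809 ≈ 14589.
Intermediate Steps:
v = -13/8 (v = (5 - 3*6)/8 = (5 - 18)/8 = (⅛)*(-13) = -13/8 ≈ -1.6250)
r(c) = -6*c³ (r(c) = (c*(-6))*c² = (-6*c)*c² = -6*c³)
(r(d(v)) + 54)² = (-6*(-5/(-13/8))³ + 54)² = (-6*(-5*(-8/13))³ + 54)² = (-6*(40/13)³ + 54)² = (-6*64000/2197 + 54)² = (-384000/2197 + 54)² = (-265362/2197)² = 70416991044/4826809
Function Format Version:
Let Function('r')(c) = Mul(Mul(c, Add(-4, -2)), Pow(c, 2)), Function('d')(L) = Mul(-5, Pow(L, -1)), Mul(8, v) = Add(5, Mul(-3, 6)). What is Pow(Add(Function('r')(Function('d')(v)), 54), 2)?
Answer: Rational(70416991044, 4826809) ≈ 14589.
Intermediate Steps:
v = Rational(-13, 8) (v = Mul(Rational(1, 8), Add(5, Mul(-3, 6))) = Mul(Rational(1, 8), Add(5, -18)) = Mul(Rational(1, 8), -13) = Rational(-13, 8) ≈ -1.6250)
Function('r')(c) = Mul(-6, Pow(c, 3)) (Function('r')(c) = Mul(Mul(c, -6), Pow(c, 2)) = Mul(Mul(-6, c), Pow(c, 2)) = Mul(-6, Pow(c, 3)))
Pow(Add(Function('r')(Function('d')(v)), 54), 2) = Pow(Add(Mul(-6, Pow(Mul(-5, Pow(Rational(-13, 8), -1)), 3)), 54), 2) = Pow(Add(Mul(-6, Pow(Mul(-5, Rational(-8, 13)), 3)), 54), 2) = Pow(Add(Mul(-6, Pow(Rational(40, 13), 3)), 54), 2) = Pow(Add(Mul(-6, Rational(64000, 2197)), 54), 2) = Pow(Add(Rational(-384000, 2197), 54), 2) = Pow(Rational(-265362, 2197), 2) = Rational(70416991044, 4826809)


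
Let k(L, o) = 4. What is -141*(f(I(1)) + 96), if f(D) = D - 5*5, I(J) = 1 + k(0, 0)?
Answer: -10716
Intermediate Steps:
I(J) = 5 (I(J) = 1 + 4 = 5)
f(D) = -25 + D (f(D) = D - 25 = -25 + D)
-141*(f(I(1)) + 96) = -141*((-25 + 5) + 96) = -141*(-20 + 96) = -141*76 = -10716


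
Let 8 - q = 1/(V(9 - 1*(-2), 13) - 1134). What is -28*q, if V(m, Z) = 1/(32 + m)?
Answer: -10923668/48761 ≈ -224.02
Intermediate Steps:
q = 390131/48761 (q = 8 - 1/(1/(32 + (9 - 1*(-2))) - 1134) = 8 - 1/(1/(32 + (9 + 2)) - 1134) = 8 - 1/(1/(32 + 11) - 1134) = 8 - 1/(1/43 - 1134) = 8 - 1/(-48761/43) = 8 - 1*(-43/48761) = 8 + 43/48761 = 390131/48761 ≈ 8.0009)
-28*q = -28*390131/48761 = -10923668/48761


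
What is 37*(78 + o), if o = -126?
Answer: -1776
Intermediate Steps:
37*(78 + o) = 37*(78 - 126) = 37*(-48) = -1776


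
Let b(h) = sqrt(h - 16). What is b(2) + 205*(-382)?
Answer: -78310 + I*sqrt(14) ≈ -78310.0 + 3.7417*I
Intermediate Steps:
b(h) = sqrt(-16 + h)
b(2) + 205*(-382) = sqrt(-16 + 2) + 205*(-382) = sqrt(-14) - 78310 = I*sqrt(14) - 78310 = -78310 + I*sqrt(14)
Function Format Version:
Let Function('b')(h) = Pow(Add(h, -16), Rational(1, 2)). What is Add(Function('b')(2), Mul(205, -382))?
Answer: Add(-78310, Mul(I, Pow(14, Rational(1, 2)))) ≈ Add(-78310., Mul(3.7417, I))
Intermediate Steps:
Function('b')(h) = Pow(Add(-16, h), Rational(1, 2))
Add(Function('b')(2), Mul(205, -382)) = Add(Pow(Add(-16, 2), Rational(1, 2)), Mul(205, -382)) = Add(Pow(-14, Rational(1, 2)), -78310) = Add(Mul(I, Pow(14, Rational(1, 2))), -78310) = Add(-78310, Mul(I, Pow(14, Rational(1, 2))))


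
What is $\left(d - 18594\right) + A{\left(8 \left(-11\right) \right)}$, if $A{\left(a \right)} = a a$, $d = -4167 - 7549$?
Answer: $-22566$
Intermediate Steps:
$d = -11716$
$A{\left(a \right)} = a^{2}$
$\left(d - 18594\right) + A{\left(8 \left(-11\right) \right)} = \left(-11716 - 18594\right) + \left(8 \left(-11\right)\right)^{2} = -30310 + \left(-88\right)^{2} = -30310 + 7744 = -22566$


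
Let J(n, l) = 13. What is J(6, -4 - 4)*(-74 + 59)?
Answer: -195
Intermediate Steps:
J(6, -4 - 4)*(-74 + 59) = 13*(-74 + 59) = 13*(-15) = -195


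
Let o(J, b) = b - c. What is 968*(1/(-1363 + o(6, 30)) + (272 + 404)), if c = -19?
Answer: 429919292/657 ≈ 6.5437e+5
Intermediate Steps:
o(J, b) = 19 + b (o(J, b) = b - 1*(-19) = b + 19 = 19 + b)
968*(1/(-1363 + o(6, 30)) + (272 + 404)) = 968*(1/(-1363 + (19 + 30)) + (272 + 404)) = 968*(1/(-1363 + 49) + 676) = 968*(1/(-1314) + 676) = 968*(-1/1314 + 676) = 968*(888263/1314) = 429919292/657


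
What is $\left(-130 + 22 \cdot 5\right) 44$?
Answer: $-880$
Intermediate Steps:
$\left(-130 + 22 \cdot 5\right) 44 = \left(-130 + 110\right) 44 = \left(-20\right) 44 = -880$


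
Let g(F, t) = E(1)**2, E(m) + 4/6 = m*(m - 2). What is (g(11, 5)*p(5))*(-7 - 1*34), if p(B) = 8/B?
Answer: -1640/9 ≈ -182.22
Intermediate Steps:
E(m) = -2/3 + m*(-2 + m) (E(m) = -2/3 + m*(m - 2) = -2/3 + m*(-2 + m))
g(F, t) = 25/9 (g(F, t) = (-2/3 + 1**2 - 2*1)**2 = (-2/3 + 1 - 2)**2 = (-5/3)**2 = 25/9)
(g(11, 5)*p(5))*(-7 - 1*34) = (25*(8/5)/9)*(-7 - 1*34) = (25*(8*(1/5))/9)*(-7 - 34) = ((25/9)*(8/5))*(-41) = (40/9)*(-41) = -1640/9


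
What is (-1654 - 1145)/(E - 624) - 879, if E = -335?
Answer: -840162/959 ≈ -876.08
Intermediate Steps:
(-1654 - 1145)/(E - 624) - 879 = (-1654 - 1145)/(-335 - 624) - 879 = -2799/(-959) - 879 = -2799*(-1/959) - 879 = 2799/959 - 879 = -840162/959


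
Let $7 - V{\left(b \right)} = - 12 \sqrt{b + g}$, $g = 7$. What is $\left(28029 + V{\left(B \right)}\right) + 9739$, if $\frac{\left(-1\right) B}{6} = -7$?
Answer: $37859$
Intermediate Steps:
$B = 42$ ($B = \left(-6\right) \left(-7\right) = 42$)
$V{\left(b \right)} = 7 + 12 \sqrt{7 + b}$ ($V{\left(b \right)} = 7 - - 12 \sqrt{b + 7} = 7 - - 12 \sqrt{7 + b} = 7 + 12 \sqrt{7 + b}$)
$\left(28029 + V{\left(B \right)}\right) + 9739 = \left(28029 + \left(7 + 12 \sqrt{7 + 42}\right)\right) + 9739 = \left(28029 + \left(7 + 12 \sqrt{49}\right)\right) + 9739 = \left(28029 + \left(7 + 12 \cdot 7\right)\right) + 9739 = \left(28029 + \left(7 + 84\right)\right) + 9739 = \left(28029 + 91\right) + 9739 = 28120 + 9739 = 37859$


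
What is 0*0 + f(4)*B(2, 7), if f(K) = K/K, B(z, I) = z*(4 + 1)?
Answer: 10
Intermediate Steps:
B(z, I) = 5*z (B(z, I) = z*5 = 5*z)
f(K) = 1
0*0 + f(4)*B(2, 7) = 0*0 + 1*(5*2) = 0 + 1*10 = 0 + 10 = 10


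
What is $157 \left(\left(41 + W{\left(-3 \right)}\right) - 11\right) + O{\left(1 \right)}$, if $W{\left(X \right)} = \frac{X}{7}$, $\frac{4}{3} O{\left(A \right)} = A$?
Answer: $\frac{130017}{28} \approx 4643.5$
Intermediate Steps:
$O{\left(A \right)} = \frac{3 A}{4}$
$W{\left(X \right)} = \frac{X}{7}$ ($W{\left(X \right)} = X \frac{1}{7} = \frac{X}{7}$)
$157 \left(\left(41 + W{\left(-3 \right)}\right) - 11\right) + O{\left(1 \right)} = 157 \left(\left(41 + \frac{1}{7} \left(-3\right)\right) - 11\right) + \frac{3}{4} \cdot 1 = 157 \left(\left(41 - \frac{3}{7}\right) - 11\right) + \frac{3}{4} = 157 \left(\frac{284}{7} - 11\right) + \frac{3}{4} = 157 \cdot \frac{207}{7} + \frac{3}{4} = \frac{32499}{7} + \frac{3}{4} = \frac{130017}{28}$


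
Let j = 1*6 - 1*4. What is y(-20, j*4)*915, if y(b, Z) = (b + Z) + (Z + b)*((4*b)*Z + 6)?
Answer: 6950340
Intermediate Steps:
j = 2 (j = 6 - 4 = 2)
y(b, Z) = Z + b + (6 + 4*Z*b)*(Z + b) (y(b, Z) = (Z + b) + (Z + b)*(4*Z*b + 6) = (Z + b) + (Z + b)*(6 + 4*Z*b) = (Z + b) + (6 + 4*Z*b)*(Z + b) = Z + b + (6 + 4*Z*b)*(Z + b))
y(-20, j*4)*915 = (7*(2*4) + 7*(-20) + 4*(2*4)*(-20)² + 4*(-20)*(2*4)²)*915 = (7*8 - 140 + 4*8*400 + 4*(-20)*8²)*915 = (56 - 140 + 12800 + 4*(-20)*64)*915 = (56 - 140 + 12800 - 5120)*915 = 7596*915 = 6950340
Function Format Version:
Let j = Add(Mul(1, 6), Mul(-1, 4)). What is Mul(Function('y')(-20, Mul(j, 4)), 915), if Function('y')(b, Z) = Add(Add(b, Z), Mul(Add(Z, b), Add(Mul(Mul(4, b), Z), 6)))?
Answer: 6950340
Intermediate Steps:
j = 2 (j = Add(6, -4) = 2)
Function('y')(b, Z) = Add(Z, b, Mul(Add(6, Mul(4, Z, b)), Add(Z, b))) (Function('y')(b, Z) = Add(Add(Z, b), Mul(Add(Z, b), Add(Mul(4, Z, b), 6))) = Add(Add(Z, b), Mul(Add(Z, b), Add(6, Mul(4, Z, b)))) = Add(Add(Z, b), Mul(Add(6, Mul(4, Z, b)), Add(Z, b))) = Add(Z, b, Mul(Add(6, Mul(4, Z, b)), Add(Z, b))))
Mul(Function('y')(-20, Mul(j, 4)), 915) = Mul(Add(Mul(7, Mul(2, 4)), Mul(7, -20), Mul(4, Mul(2, 4), Pow(-20, 2)), Mul(4, -20, Pow(Mul(2, 4), 2))), 915) = Mul(Add(Mul(7, 8), -140, Mul(4, 8, 400), Mul(4, -20, Pow(8, 2))), 915) = Mul(Add(56, -140, 12800, Mul(4, -20, 64)), 915) = Mul(Add(56, -140, 12800, -5120), 915) = Mul(7596, 915) = 6950340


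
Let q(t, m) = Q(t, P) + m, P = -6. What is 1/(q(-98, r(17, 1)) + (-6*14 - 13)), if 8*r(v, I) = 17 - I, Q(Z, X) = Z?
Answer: -1/193 ≈ -0.0051813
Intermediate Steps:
r(v, I) = 17/8 - I/8 (r(v, I) = (17 - I)/8 = 17/8 - I/8)
q(t, m) = m + t (q(t, m) = t + m = m + t)
1/(q(-98, r(17, 1)) + (-6*14 - 13)) = 1/(((17/8 - ⅛*1) - 98) + (-6*14 - 13)) = 1/(((17/8 - ⅛) - 98) + (-84 - 13)) = 1/((2 - 98) - 97) = 1/(-96 - 97) = 1/(-193) = -1/193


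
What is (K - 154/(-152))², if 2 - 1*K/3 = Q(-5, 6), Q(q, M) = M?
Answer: 697225/5776 ≈ 120.71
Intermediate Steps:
K = -12 (K = 6 - 3*6 = 6 - 18 = -12)
(K - 154/(-152))² = (-12 - 154/(-152))² = (-12 - 154*(-1/152))² = (-12 + 77/76)² = (-835/76)² = 697225/5776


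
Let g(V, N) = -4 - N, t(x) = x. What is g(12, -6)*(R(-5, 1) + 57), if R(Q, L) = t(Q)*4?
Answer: 74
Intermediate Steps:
R(Q, L) = 4*Q (R(Q, L) = Q*4 = 4*Q)
g(12, -6)*(R(-5, 1) + 57) = (-4 - 1*(-6))*(4*(-5) + 57) = (-4 + 6)*(-20 + 57) = 2*37 = 74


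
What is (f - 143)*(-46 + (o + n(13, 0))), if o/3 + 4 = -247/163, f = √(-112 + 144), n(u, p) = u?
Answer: 1154868/163 - 32304*√2/163 ≈ 6804.8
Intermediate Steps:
f = 4*√2 (f = √32 = 4*√2 ≈ 5.6569)
o = -2697/163 (o = -12 + 3*(-247/163) = -12 - 741/163 = -2697/163 ≈ -16.546)
(f - 143)*(-46 + (o + n(13, 0))) = (4*√2 - 143)*(-46 + (-2697/163 + 13)) = (-143 + 4*√2)*(-46 - 578/163) = (-143 + 4*√2)*(-8076/163) = 1154868/163 - 32304*√2/163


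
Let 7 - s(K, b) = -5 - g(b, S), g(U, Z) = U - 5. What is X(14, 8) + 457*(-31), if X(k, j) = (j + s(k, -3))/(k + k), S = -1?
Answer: -99166/7 ≈ -14167.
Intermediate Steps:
g(U, Z) = -5 + U
s(K, b) = 7 + b (s(K, b) = 7 - (-5 - (-5 + b)) = 7 - (-5 + (5 - b)) = 7 - (-1)*b = 7 + b)
X(k, j) = (4 + j)/(2*k) (X(k, j) = (j + (7 - 3))/(k + k) = (j + 4)/((2*k)) = (4 + j)*(1/(2*k)) = (4 + j)/(2*k))
X(14, 8) + 457*(-31) = (½)*(4 + 8)/14 + 457*(-31) = (½)*(1/14)*12 - 14167 = 3/7 - 14167 = -99166/7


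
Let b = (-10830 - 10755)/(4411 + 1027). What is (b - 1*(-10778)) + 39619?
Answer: 274037301/5438 ≈ 50393.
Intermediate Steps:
b = -21585/5438 ≈ -3.9693
(b - 1*(-10778)) + 39619 = (-21585/5438 - 1*(-10778)) + 39619 = (-21585/5438 + 10778) + 39619 = 58589179/5438 + 39619 = 274037301/5438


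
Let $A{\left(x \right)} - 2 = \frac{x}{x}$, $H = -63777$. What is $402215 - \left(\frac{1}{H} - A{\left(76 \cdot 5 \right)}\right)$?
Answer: $\frac{25652257387}{63777} \approx 4.0222 \cdot 10^{5}$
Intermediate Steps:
$A{\left(x \right)} = 3$ ($A{\left(x \right)} = 2 + \frac{x}{x} = 2 + 1 = 3$)
$402215 - \left(\frac{1}{H} - A{\left(76 \cdot 5 \right)}\right) = 402215 - \left(\frac{1}{-63777} - 3\right) = 402215 - \left(- \frac{1}{63777} - 3\right) = 402215 - - \frac{191332}{63777} = 402215 + \frac{191332}{63777} = \frac{25652257387}{63777}$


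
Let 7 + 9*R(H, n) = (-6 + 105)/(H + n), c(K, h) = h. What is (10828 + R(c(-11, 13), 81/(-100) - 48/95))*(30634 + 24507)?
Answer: 119301112575845/199809 ≈ 5.9708e+8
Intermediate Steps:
R(H, n) = -7/9 + 11/(H + n) (R(H, n) = -7/9 + ((-6 + 105)/(H + n))/9 = -7/9 + (99/(H + n))/9 = -7/9 + 11/(H + n))
(10828 + R(c(-11, 13), 81/(-100) - 48/95))*(30634 + 24507) = (10828 + (99 - 7*13 - 7*(81/(-100) - 48/95))/(9*(13 + (81/(-100) - 48/95))))*(30634 + 24507) = (10828 + (99 - 91 - 7*(81*(-1/100) - 48*1/95))/(9*(13 + (81*(-1/100) - 48*1/95))))*55141 = (10828 + (99 - 91 - 7*(-81/100 - 48/95))/(9*(13 + (-81/100 - 48/95))))*55141 = (10828 + (99 - 91 - 7*(-2499/1900))/(9*(13 - 2499/1900)))*55141 = (10828 + (99 - 91 + 17493/1900)/(9*(22201/1900)))*55141 = (10828 + (⅑)*(1900/22201)*(32693/1900))*55141 = (10828 + 32693/199809)*55141 = (2163564545/199809)*55141 = 119301112575845/199809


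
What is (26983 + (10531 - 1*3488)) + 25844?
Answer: 59870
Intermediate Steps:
(26983 + (10531 - 1*3488)) + 25844 = (26983 + (10531 - 3488)) + 25844 = (26983 + 7043) + 25844 = 34026 + 25844 = 59870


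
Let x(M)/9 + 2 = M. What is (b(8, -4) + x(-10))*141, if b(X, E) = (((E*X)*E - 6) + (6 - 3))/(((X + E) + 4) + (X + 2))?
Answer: -85493/6 ≈ -14249.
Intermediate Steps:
x(M) = -18 + 9*M
b(X, E) = (-3 + X*E**2)/(6 + E + 2*X) (b(X, E) = ((X*E**2 - 6) + 3)/(((E + X) + 4) + (2 + X)) = ((-6 + X*E**2) + 3)/((4 + E + X) + (2 + X)) = (-3 + X*E**2)/(6 + E + 2*X))
(b(8, -4) + x(-10))*141 = ((-3 + 8*(-4)**2)/(6 - 4 + 2*8) + (-18 + 9*(-10)))*141 = ((-3 + 8*16)/(6 - 4 + 16) + (-18 - 90))*141 = ((-3 + 128)/18 - 108)*141 = ((1/18)*125 - 108)*141 = (125/18 - 108)*141 = -1819/18*141 = -85493/6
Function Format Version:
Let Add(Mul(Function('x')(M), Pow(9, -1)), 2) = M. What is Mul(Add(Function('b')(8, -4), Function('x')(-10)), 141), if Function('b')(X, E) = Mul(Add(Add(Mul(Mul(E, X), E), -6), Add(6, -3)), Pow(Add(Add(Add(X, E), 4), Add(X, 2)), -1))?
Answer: Rational(-85493, 6) ≈ -14249.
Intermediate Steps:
Function('x')(M) = Add(-18, Mul(9, M))
Function('b')(X, E) = Mul(Pow(Add(6, E, Mul(2, X)), -1), Add(-3, Mul(X, Pow(E, 2)))) (Function('b')(X, E) = Mul(Add(Add(Mul(X, Pow(E, 2)), -6), 3), Pow(Add(Add(Add(E, X), 4), Add(2, X)), -1)) = Mul(Add(Add(-6, Mul(X, Pow(E, 2))), 3), Pow(Add(Add(4, E, X), Add(2, X)), -1)) = Mul(Add(-3, Mul(X, Pow(E, 2))), Pow(Add(6, E, Mul(2, X)), -1)) = Mul(Pow(Add(6, E, Mul(2, X)), -1), Add(-3, Mul(X, Pow(E, 2)))))
Mul(Add(Function('b')(8, -4), Function('x')(-10)), 141) = Mul(Add(Mul(Pow(Add(6, -4, Mul(2, 8)), -1), Add(-3, Mul(8, Pow(-4, 2)))), Add(-18, Mul(9, -10))), 141) = Mul(Add(Mul(Pow(Add(6, -4, 16), -1), Add(-3, Mul(8, 16))), Add(-18, -90)), 141) = Mul(Add(Mul(Pow(18, -1), Add(-3, 128)), -108), 141) = Mul(Add(Mul(Rational(1, 18), 125), -108), 141) = Mul(Add(Rational(125, 18), -108), 141) = Mul(Rational(-1819, 18), 141) = Rational(-85493, 6)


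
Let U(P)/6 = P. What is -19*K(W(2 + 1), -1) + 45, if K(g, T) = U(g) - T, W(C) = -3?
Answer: 368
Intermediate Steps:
U(P) = 6*P
K(g, T) = -T + 6*g (K(g, T) = 6*g - T = -T + 6*g)
-19*K(W(2 + 1), -1) + 45 = -19*(-1*(-1) + 6*(-3)) + 45 = -19*(1 - 18) + 45 = -19*(-17) + 45 = 323 + 45 = 368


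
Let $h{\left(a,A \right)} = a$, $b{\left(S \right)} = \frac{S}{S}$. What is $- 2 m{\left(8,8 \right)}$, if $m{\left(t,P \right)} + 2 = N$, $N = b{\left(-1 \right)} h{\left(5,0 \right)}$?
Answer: $-6$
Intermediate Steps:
$b{\left(S \right)} = 1$
$N = 5$ ($N = 1 \cdot 5 = 5$)
$m{\left(t,P \right)} = 3$ ($m{\left(t,P \right)} = -2 + 5 = 3$)
$- 2 m{\left(8,8 \right)} = \left(-2\right) 3 = -6$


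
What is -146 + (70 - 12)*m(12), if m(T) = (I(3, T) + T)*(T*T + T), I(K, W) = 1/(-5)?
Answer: 533102/5 ≈ 1.0662e+5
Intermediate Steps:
I(K, W) = -⅕
m(T) = (-⅕ + T)*(T + T²) (m(T) = (-⅕ + T)*(T*T + T) = (-⅕ + T)*(T² + T) = (-⅕ + T)*(T + T²))
-146 + (70 - 12)*m(12) = -146 + (70 - 12)*((⅕)*12*(-1 + 4*12 + 5*12²)) = -146 + 58*((⅕)*12*(-1 + 48 + 5*144)) = -146 + 58*((⅕)*12*(-1 + 48 + 720)) = -146 + 58*((⅕)*12*767) = -146 + 58*(9204/5) = -146 + 533832/5 = 533102/5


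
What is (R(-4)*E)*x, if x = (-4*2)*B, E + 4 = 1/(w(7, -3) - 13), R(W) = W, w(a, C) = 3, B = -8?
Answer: 5248/5 ≈ 1049.6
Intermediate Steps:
E = -41/10 (E = -4 + 1/(3 - 13) = -4 + 1/(-10) = -4 - 1/10 = -41/10 ≈ -4.1000)
x = 64 (x = -4*2*(-8) = -8*(-8) = 64)
(R(-4)*E)*x = -4*(-41/10)*64 = (82/5)*64 = 5248/5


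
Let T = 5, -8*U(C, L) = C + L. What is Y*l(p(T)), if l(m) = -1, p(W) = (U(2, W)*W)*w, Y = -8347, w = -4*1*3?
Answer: 8347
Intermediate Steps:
U(C, L) = -C/8 - L/8 (U(C, L) = -(C + L)/8 = -C/8 - L/8)
w = -12 (w = -4*3 = -12)
p(W) = -12*W*(-1/4 - W/8) (p(W) = ((-1/8*2 - W/8)*W)*(-12) = ((-1/4 - W/8)*W)*(-12) = (W*(-1/4 - W/8))*(-12) = -12*W*(-1/4 - W/8))
Y*l(p(T)) = -8347*(-1) = 8347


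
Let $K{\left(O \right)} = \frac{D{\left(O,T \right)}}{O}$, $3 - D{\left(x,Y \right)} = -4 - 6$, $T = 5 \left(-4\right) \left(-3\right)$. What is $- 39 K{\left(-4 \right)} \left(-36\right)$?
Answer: $-4563$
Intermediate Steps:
$T = 60$ ($T = \left(-20\right) \left(-3\right) = 60$)
$D{\left(x,Y \right)} = 13$ ($D{\left(x,Y \right)} = 3 - \left(-4 - 6\right) = 3 - -10 = 3 + 10 = 13$)
$K{\left(O \right)} = \frac{13}{O}$
$- 39 K{\left(-4 \right)} \left(-36\right) = - 39 \frac{13}{-4} \left(-36\right) = - 39 \cdot 13 \left(- \frac{1}{4}\right) \left(-36\right) = \left(-39\right) \left(- \frac{13}{4}\right) \left(-36\right) = \frac{507}{4} \left(-36\right) = -4563$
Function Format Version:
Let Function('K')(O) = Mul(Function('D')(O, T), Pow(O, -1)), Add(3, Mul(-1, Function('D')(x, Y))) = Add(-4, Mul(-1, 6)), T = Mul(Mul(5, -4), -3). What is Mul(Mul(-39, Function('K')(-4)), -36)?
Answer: -4563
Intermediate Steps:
T = 60 (T = Mul(-20, -3) = 60)
Function('D')(x, Y) = 13 (Function('D')(x, Y) = Add(3, Mul(-1, Add(-4, Mul(-1, 6)))) = Add(3, Mul(-1, Add(-4, -6))) = Add(3, Mul(-1, -10)) = Add(3, 10) = 13)
Function('K')(O) = Mul(13, Pow(O, -1))
Mul(Mul(-39, Function('K')(-4)), -36) = Mul(Mul(-39, Mul(13, Pow(-4, -1))), -36) = Mul(Mul(-39, Mul(13, Rational(-1, 4))), -36) = Mul(Mul(-39, Rational(-13, 4)), -36) = Mul(Rational(507, 4), -36) = -4563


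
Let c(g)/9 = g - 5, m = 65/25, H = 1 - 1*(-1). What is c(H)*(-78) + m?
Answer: 10543/5 ≈ 2108.6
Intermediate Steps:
H = 2 (H = 1 + 1 = 2)
m = 13/5 (m = 65*(1/25) = 13/5 ≈ 2.6000)
c(g) = -45 + 9*g (c(g) = 9*(g - 5) = 9*(-5 + g) = -45 + 9*g)
c(H)*(-78) + m = (-45 + 9*2)*(-78) + 13/5 = (-45 + 18)*(-78) + 13/5 = -27*(-78) + 13/5 = 2106 + 13/5 = 10543/5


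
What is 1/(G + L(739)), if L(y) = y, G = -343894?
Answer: -1/343155 ≈ -2.9141e-6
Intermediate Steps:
1/(G + L(739)) = 1/(-343894 + 739) = 1/(-343155) = -1/343155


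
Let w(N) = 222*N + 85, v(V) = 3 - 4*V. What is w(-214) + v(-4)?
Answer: -47404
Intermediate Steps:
w(N) = 85 + 222*N
w(-214) + v(-4) = (85 + 222*(-214)) + (3 - 4*(-4)) = (85 - 47508) + (3 + 16) = -47423 + 19 = -47404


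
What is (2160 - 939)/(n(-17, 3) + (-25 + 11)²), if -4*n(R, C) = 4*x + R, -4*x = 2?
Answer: 444/73 ≈ 6.0822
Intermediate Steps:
x = -½ (x = -¼*2 = -½ ≈ -0.50000)
n(R, C) = ½ - R/4 (n(R, C) = -(4*(-½) + R)/4 = -(-2 + R)/4 = ½ - R/4)
(2160 - 939)/(n(-17, 3) + (-25 + 11)²) = (2160 - 939)/((½ - ¼*(-17)) + (-25 + 11)²) = 1221/((½ + 17/4) + (-14)²) = 1221/(19/4 + 196) = 1221/(803/4) = 1221*(4/803) = 444/73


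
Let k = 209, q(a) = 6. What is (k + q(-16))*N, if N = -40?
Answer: -8600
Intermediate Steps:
(k + q(-16))*N = (209 + 6)*(-40) = 215*(-40) = -8600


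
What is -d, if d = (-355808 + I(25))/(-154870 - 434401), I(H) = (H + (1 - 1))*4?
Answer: -20924/34663 ≈ -0.60364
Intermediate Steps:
I(H) = 4*H (I(H) = (H + 0)*4 = H*4 = 4*H)
d = 20924/34663 (d = (-355808 + 4*25)/(-154870 - 434401) = (-355808 + 100)/(-589271) = -355708*(-1/589271) = 20924/34663 ≈ 0.60364)
-d = -1*20924/34663 = -20924/34663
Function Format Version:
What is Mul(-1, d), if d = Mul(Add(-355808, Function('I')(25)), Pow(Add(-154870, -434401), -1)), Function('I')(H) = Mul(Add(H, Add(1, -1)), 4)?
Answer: Rational(-20924, 34663) ≈ -0.60364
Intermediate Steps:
Function('I')(H) = Mul(4, H) (Function('I')(H) = Mul(Add(H, 0), 4) = Mul(H, 4) = Mul(4, H))
d = Rational(20924, 34663) (d = Mul(Add(-355808, Mul(4, 25)), Pow(Add(-154870, -434401), -1)) = Mul(Add(-355808, 100), Pow(-589271, -1)) = Mul(-355708, Rational(-1, 589271)) = Rational(20924, 34663) ≈ 0.60364)
Mul(-1, d) = Mul(-1, Rational(20924, 34663)) = Rational(-20924, 34663)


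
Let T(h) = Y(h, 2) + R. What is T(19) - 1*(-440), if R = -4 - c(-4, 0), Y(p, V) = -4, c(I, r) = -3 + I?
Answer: 439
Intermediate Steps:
R = 3 (R = -4 - (-3 - 4) = -4 - 1*(-7) = -4 + 7 = 3)
T(h) = -1 (T(h) = -4 + 3 = -1)
T(19) - 1*(-440) = -1 - 1*(-440) = -1 + 440 = 439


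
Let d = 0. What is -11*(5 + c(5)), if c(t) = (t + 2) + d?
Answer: -132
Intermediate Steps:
c(t) = 2 + t (c(t) = (t + 2) + 0 = (2 + t) + 0 = 2 + t)
-11*(5 + c(5)) = -11*(5 + (2 + 5)) = -11*(5 + 7) = -11*12 = -132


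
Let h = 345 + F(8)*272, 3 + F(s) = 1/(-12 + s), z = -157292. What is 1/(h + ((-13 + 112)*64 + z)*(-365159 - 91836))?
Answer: 1/68986136681 ≈ 1.4496e-11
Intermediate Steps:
F(s) = -3 + 1/(-12 + s)
h = -539 (h = 345 + ((37 - 3*8)/(-12 + 8))*272 = 345 + ((37 - 24)/(-4))*272 = 345 - ¼*13*272 = 345 - 13/4*272 = 345 - 884 = -539)
1/(h + ((-13 + 112)*64 + z)*(-365159 - 91836)) = 1/(-539 + ((-13 + 112)*64 - 157292)*(-365159 - 91836)) = 1/(-539 + (99*64 - 157292)*(-456995)) = 1/(-539 + (6336 - 157292)*(-456995)) = 1/(-539 - 150956*(-456995)) = 1/(-539 + 68986137220) = 1/68986136681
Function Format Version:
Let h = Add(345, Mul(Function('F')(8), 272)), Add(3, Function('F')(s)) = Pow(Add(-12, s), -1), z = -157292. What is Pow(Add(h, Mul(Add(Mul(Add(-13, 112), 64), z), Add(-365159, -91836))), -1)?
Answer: Rational(1, 68986136681) ≈ 1.4496e-11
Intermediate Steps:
Function('F')(s) = Add(-3, Pow(Add(-12, s), -1))
h = -539 (h = Add(345, Mul(Mul(Pow(Add(-12, 8), -1), Add(37, Mul(-3, 8))), 272)) = Add(345, Mul(Mul(Pow(-4, -1), Add(37, -24)), 272)) = Add(345, Mul(Mul(Rational(-1, 4), 13), 272)) = Add(345, Mul(Rational(-13, 4), 272)) = Add(345, -884) = -539)
Pow(Add(h, Mul(Add(Mul(Add(-13, 112), 64), z), Add(-365159, -91836))), -1) = Pow(Add(-539, Mul(Add(Mul(Add(-13, 112), 64), -157292), Add(-365159, -91836))), -1) = Pow(Add(-539, Mul(Add(Mul(99, 64), -157292), -456995)), -1) = Pow(Add(-539, Mul(Add(6336, -157292), -456995)), -1) = Pow(Add(-539, Mul(-150956, -456995)), -1) = Pow(Add(-539, 68986137220), -1) = Pow(68986136681, -1) = Rational(1, 68986136681)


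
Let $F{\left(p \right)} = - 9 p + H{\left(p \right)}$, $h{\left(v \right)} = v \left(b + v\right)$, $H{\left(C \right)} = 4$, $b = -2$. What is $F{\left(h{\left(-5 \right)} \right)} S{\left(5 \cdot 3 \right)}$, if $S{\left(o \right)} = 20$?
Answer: $-6220$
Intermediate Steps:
$h{\left(v \right)} = v \left(-2 + v\right)$
$F{\left(p \right)} = 4 - 9 p$ ($F{\left(p \right)} = - 9 p + 4 = 4 - 9 p$)
$F{\left(h{\left(-5 \right)} \right)} S{\left(5 \cdot 3 \right)} = \left(4 - 9 \left(- 5 \left(-2 - 5\right)\right)\right) 20 = \left(4 - 9 \left(\left(-5\right) \left(-7\right)\right)\right) 20 = \left(4 - 315\right) 20 = \left(-311\right) 20 = -6220$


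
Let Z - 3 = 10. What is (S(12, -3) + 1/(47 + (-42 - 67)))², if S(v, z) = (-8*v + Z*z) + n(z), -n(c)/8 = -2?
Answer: 54449641/3844 ≈ 14165.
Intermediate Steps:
Z = 13 (Z = 3 + 10 = 13)
n(c) = 16 (n(c) = -8*(-2) = 16)
S(v, z) = 16 - 8*v + 13*z (S(v, z) = (-8*v + 13*z) + 16 = 16 - 8*v + 13*z)
(S(12, -3) + 1/(47 + (-42 - 67)))² = ((16 - 8*12 + 13*(-3)) + 1/(47 + (-42 - 67)))² = ((16 - 96 - 39) + 1/(47 - 109))² = (-119 + 1/(-62))² = (-119 - 1/62)² = (-7379/62)² = 54449641/3844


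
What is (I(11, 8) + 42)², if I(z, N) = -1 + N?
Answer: 2401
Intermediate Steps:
(I(11, 8) + 42)² = ((-1 + 8) + 42)² = (7 + 42)² = 49² = 2401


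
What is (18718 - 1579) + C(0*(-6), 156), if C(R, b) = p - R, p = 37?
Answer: 17176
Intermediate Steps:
C(R, b) = 37 - R
(18718 - 1579) + C(0*(-6), 156) = (18718 - 1579) + (37 - 0*(-6)) = 17139 + (37 - 1*0) = 17139 + (37 + 0) = 17139 + 37 = 17176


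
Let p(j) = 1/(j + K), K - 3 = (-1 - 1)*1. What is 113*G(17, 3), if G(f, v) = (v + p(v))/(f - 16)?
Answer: 1469/4 ≈ 367.25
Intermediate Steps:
K = 1 (K = 3 + (-1 - 1)*1 = 3 - 2*1 = 3 - 2 = 1)
p(j) = 1/(1 + j) (p(j) = 1/(j + 1) = 1/(1 + j))
G(f, v) = (v + 1/(1 + v))/(-16 + f) (G(f, v) = (v + 1/(1 + v))/(f - 16) = (v + 1/(1 + v))/(-16 + f))
113*G(17, 3) = 113*((1 + 3*(1 + 3))/((1 + 3)*(-16 + 17))) = 113*((1 + 3*4)/(4*1)) = 113*((¼)*1*(1 + 12)) = 113*((¼)*1*13) = 113*(13/4) = 1469/4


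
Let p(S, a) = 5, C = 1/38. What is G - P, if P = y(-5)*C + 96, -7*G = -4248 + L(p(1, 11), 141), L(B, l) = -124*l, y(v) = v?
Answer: 800315/266 ≈ 3008.7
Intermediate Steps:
C = 1/38 ≈ 0.026316
G = 21732/7 (G = -(-4248 - 124*141)/7 = -(-4248 - 17484)/7 = -⅐*(-21732) = 21732/7 ≈ 3104.6)
P = 3643/38 (P = -5*1/38 + 96 = -5/38 + 96 = 3643/38 ≈ 95.868)
G - P = 21732/7 - 1*3643/38 = 21732/7 - 3643/38 = 800315/266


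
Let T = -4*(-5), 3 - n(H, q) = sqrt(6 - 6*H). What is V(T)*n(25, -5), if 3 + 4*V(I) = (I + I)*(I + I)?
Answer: 4791/4 - 4791*I ≈ 1197.8 - 4791.0*I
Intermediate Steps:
n(H, q) = 3 - sqrt(6 - 6*H)
T = 20
V(I) = -3/4 + I**2 (V(I) = -3/4 + ((I + I)*(I + I))/4 = -3/4 + ((2*I)*(2*I))/4 = -3/4 + (4*I**2)/4 = -3/4 + I**2)
V(T)*n(25, -5) = (-3/4 + 20**2)*(3 - sqrt(6 - 6*25)) = (-3/4 + 400)*(3 - sqrt(6 - 150)) = 1597*(3 - sqrt(-144))/4 = 1597*(3 - 12*I)/4 = 4791/4 - 4791*I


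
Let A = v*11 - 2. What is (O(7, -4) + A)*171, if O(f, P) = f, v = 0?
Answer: 855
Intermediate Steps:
A = -2 (A = 0*11 - 2 = 0 - 2 = -2)
(O(7, -4) + A)*171 = (7 - 2)*171 = 5*171 = 855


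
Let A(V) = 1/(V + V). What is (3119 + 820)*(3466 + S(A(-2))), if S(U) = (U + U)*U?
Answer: 109224531/8 ≈ 1.3653e+7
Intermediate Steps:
A(V) = 1/(2*V)
S(U) = 2*U² (S(U) = (2*U)*U = 2*U²)
(3119 + 820)*(3466 + S(A(-2))) = (3119 + 820)*(3466 + 2*((½)/(-2))²) = 3939*(3466 + 2*((½)*(-½))²) = 3939*(3466 + 2*(-¼)²) = 3939*(3466 + 2*(1/16)) = 3939*(3466 + ⅛) = 3939*(27729/8) = 109224531/8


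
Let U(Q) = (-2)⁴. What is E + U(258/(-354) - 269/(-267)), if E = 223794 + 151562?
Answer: 375372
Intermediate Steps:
U(Q) = 16
E = 375356
E + U(258/(-354) - 269/(-267)) = 375356 + 16 = 375372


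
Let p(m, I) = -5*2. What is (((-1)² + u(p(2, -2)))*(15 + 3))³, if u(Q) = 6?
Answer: 2000376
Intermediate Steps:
p(m, I) = -10
(((-1)² + u(p(2, -2)))*(15 + 3))³ = (((-1)² + 6)*(15 + 3))³ = ((1 + 6)*18)³ = (7*18)³ = 126³ = 2000376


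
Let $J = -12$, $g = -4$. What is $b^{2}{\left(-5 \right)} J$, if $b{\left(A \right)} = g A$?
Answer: $-4800$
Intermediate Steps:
$b{\left(A \right)} = - 4 A$
$b^{2}{\left(-5 \right)} J = \left(\left(-4\right) \left(-5\right)\right)^{2} \left(-12\right) = 20^{2} \left(-12\right) = 400 \left(-12\right) = -4800$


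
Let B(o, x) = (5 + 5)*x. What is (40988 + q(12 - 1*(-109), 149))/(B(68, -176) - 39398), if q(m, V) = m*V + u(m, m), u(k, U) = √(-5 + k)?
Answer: -59017/41158 - √29/20579 ≈ -1.4342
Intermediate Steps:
B(o, x) = 10*x
q(m, V) = √(-5 + m) + V*m (q(m, V) = m*V + √(-5 + m) = V*m + √(-5 + m) = √(-5 + m) + V*m)
(40988 + q(12 - 1*(-109), 149))/(B(68, -176) - 39398) = (40988 + (√(-5 + (12 - 1*(-109))) + 149*(12 - 1*(-109))))/(10*(-176) - 39398) = (40988 + (√(-5 + (12 + 109)) + 149*(12 + 109)))/(-1760 - 39398) = (40988 + (√(-5 + 121) + 149*121))/(-41158) = (40988 + (√116 + 18029))*(-1/41158) = (40988 + (2*√29 + 18029))*(-1/41158) = (40988 + (18029 + 2*√29))*(-1/41158) = (59017 + 2*√29)*(-1/41158) = -59017/41158 - √29/20579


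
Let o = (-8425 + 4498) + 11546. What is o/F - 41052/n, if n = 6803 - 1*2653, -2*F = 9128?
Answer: -109490089/9470300 ≈ -11.561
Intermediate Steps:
F = -4564 (F = -½*9128 = -4564)
n = 4150 (n = 6803 - 2653 = 4150)
o = 7619 (o = -3927 + 11546 = 7619)
o/F - 41052/n = 7619/(-4564) - 41052/4150 = 7619*(-1/4564) - 41052*1/4150 = -7619/4564 - 20526/2075 = -109490089/9470300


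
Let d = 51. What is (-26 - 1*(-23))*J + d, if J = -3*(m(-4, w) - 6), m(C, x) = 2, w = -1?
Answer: 15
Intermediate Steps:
J = 12 (J = -3*(2 - 6) = -3*(-4) = 12)
(-26 - 1*(-23))*J + d = (-26 - 1*(-23))*12 + 51 = (-26 + 23)*12 + 51 = -3*12 + 51 = -36 + 51 = 15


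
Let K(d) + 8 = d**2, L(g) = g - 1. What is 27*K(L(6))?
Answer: 459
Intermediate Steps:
L(g) = -1 + g
K(d) = -8 + d**2
27*K(L(6)) = 27*(-8 + (-1 + 6)**2) = 27*(-8 + 5**2) = 27*(-8 + 25) = 27*17 = 459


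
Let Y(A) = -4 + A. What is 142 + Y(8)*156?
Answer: 766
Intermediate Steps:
142 + Y(8)*156 = 142 + (-4 + 8)*156 = 142 + 4*156 = 142 + 624 = 766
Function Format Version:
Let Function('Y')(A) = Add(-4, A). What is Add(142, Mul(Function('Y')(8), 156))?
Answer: 766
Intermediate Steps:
Add(142, Mul(Function('Y')(8), 156)) = Add(142, Mul(Add(-4, 8), 156)) = Add(142, Mul(4, 156)) = Add(142, 624) = 766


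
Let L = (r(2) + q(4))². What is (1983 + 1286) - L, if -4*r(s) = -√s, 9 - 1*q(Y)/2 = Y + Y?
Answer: 26119/8 - √2 ≈ 3263.5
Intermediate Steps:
q(Y) = 18 - 4*Y (q(Y) = 18 - 2*(Y + Y) = 18 - 4*Y)
r(s) = √s/4 (r(s) = -(-1)*√s/4 = √s/4)
L = (2 + √2/4)² (L = (√2/4 + (18 - 4*4))² = (√2/4 + (18 - 16))² = (√2/4 + 2)² = (2 + √2/4)² ≈ 5.5392)
(1983 + 1286) - L = (1983 + 1286) - (33/8 + √2) = 3269 + (-33/8 - √2) = 26119/8 - √2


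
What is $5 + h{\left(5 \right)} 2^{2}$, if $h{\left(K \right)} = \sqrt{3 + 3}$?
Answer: $5 + 4 \sqrt{6} \approx 14.798$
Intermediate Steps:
$h{\left(K \right)} = \sqrt{6}$
$5 + h{\left(5 \right)} 2^{2} = 5 + \sqrt{6} \cdot 2^{2} = 5 + \sqrt{6} \cdot 4 = 5 + 4 \sqrt{6}$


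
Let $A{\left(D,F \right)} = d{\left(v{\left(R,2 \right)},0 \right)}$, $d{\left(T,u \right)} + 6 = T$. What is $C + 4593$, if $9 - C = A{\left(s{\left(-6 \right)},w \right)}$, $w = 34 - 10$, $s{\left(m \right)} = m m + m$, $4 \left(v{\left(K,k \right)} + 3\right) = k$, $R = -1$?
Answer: $\frac{9221}{2} \approx 4610.5$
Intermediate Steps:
$v{\left(K,k \right)} = -3 + \frac{k}{4}$
$d{\left(T,u \right)} = -6 + T$
$s{\left(m \right)} = m + m^{2}$ ($s{\left(m \right)} = m^{2} + m = m + m^{2}$)
$w = 24$
$A{\left(D,F \right)} = - \frac{17}{2}$ ($A{\left(D,F \right)} = -6 + \left(-3 + \frac{1}{4} \cdot 2\right) = -6 + \left(-3 + \frac{1}{2}\right) = -6 - \frac{5}{2} = - \frac{17}{2}$)
$C = \frac{35}{2}$ ($C = 9 - - \frac{17}{2} = 9 + \frac{17}{2} = \frac{35}{2} \approx 17.5$)
$C + 4593 = \frac{35}{2} + 4593 = \frac{9221}{2}$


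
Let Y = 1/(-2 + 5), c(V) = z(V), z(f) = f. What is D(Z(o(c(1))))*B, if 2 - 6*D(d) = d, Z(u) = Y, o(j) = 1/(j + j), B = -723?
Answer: -1205/6 ≈ -200.83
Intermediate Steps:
c(V) = V
Y = ⅓ (Y = 1/3 = ⅓ ≈ 0.33333)
o(j) = 1/(2*j)
Z(u) = ⅓
D(d) = ⅓ - d/6
D(Z(o(c(1))))*B = (⅓ - ⅙*⅓)*(-723) = (⅓ - 1/18)*(-723) = (5/18)*(-723) = -1205/6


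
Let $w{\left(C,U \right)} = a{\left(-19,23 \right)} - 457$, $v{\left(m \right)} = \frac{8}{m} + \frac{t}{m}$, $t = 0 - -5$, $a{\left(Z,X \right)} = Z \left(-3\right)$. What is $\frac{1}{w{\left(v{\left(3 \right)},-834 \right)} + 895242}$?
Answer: $\frac{1}{894842} \approx 1.1175 \cdot 10^{-6}$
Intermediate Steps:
$a{\left(Z,X \right)} = - 3 Z$
$t = 5$ ($t = 0 + 5 = 5$)
$v{\left(m \right)} = \frac{13}{m}$ ($v{\left(m \right)} = \frac{8}{m} + \frac{5}{m} = \frac{13}{m}$)
$w{\left(C,U \right)} = -400$ ($w{\left(C,U \right)} = \left(-3\right) \left(-19\right) - 457 = 57 - 457 = -400$)
$\frac{1}{w{\left(v{\left(3 \right)},-834 \right)} + 895242} = \frac{1}{-400 + 895242} = \frac{1}{894842}$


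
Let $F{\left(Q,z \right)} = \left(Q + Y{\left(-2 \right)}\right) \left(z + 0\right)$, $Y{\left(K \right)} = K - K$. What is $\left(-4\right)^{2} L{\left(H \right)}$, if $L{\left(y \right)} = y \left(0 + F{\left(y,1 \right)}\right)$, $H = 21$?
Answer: $7056$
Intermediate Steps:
$Y{\left(K \right)} = 0$
$F{\left(Q,z \right)} = Q z$ ($F{\left(Q,z \right)} = \left(Q + 0\right) \left(z + 0\right) = Q z$)
$L{\left(y \right)} = y^{2}$ ($L{\left(y \right)} = y \left(0 + y 1\right) = y \left(0 + y\right) = y y = y^{2}$)
$\left(-4\right)^{2} L{\left(H \right)} = \left(-4\right)^{2} \cdot 21^{2} = 16 \cdot 441 = 7056$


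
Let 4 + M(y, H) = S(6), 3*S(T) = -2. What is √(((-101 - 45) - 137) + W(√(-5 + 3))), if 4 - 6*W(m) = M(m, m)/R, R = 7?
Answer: 2*I*√635/3 ≈ 16.799*I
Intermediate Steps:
S(T) = -⅔ (S(T) = (⅓)*(-2) = -⅔)
M(y, H) = -14/3 (M(y, H) = -4 - ⅔ = -14/3)
W(m) = 7/9 (W(m) = ⅔ - (-7)/(9*7) = ⅔ - ⅙*(-⅔) = ⅔ + ⅑ = 7/9)
√(((-101 - 45) - 137) + W(√(-5 + 3))) = √(((-101 - 45) - 137) + 7/9) = √((-146 - 137) + 7/9) = √(-283 + 7/9) = √(-2540/9) = 2*I*√635/3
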